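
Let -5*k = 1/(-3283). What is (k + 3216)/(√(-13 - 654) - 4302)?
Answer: -227105337582/303806702465 - 52790641*I*√667/303806702465 ≈ -0.74753 - 0.0044877*I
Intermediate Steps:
k = 1/16415 (k = -⅕/(-3283) = -⅕*(-1/3283) = 1/16415 ≈ 6.0920e-5)
(k + 3216)/(√(-13 - 654) - 4302) = (1/16415 + 3216)/(√(-13 - 654) - 4302) = 52790641/(16415*(√(-667) - 4302)) = 52790641/(16415*(I*√667 - 4302)) = 52790641/(16415*(-4302 + I*√667))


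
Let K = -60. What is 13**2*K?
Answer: -10140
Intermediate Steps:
13**2*K = 13**2*(-60) = 169*(-60) = -10140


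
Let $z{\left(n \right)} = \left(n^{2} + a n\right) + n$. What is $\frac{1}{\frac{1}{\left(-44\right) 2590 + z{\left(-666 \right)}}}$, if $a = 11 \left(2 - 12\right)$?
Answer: $402190$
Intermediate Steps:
$a = -110$ ($a = 11 \left(-10\right) = -110$)
$z{\left(n \right)} = n^{2} - 109 n$ ($z{\left(n \right)} = \left(n^{2} - 110 n\right) + n = n^{2} - 109 n$)
$\frac{1}{\frac{1}{\left(-44\right) 2590 + z{\left(-666 \right)}}} = \frac{1}{\frac{1}{\left(-44\right) 2590 - 666 \left(-109 - 666\right)}} = \frac{1}{\frac{1}{-113960 - -516150}} = \frac{1}{\frac{1}{-113960 + 516150}} = \frac{1}{\frac{1}{402190}} = 402190$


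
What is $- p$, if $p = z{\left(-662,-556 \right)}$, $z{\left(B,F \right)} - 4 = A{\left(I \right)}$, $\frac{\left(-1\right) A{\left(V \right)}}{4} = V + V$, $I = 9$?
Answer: $68$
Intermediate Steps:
$A{\left(V \right)} = - 8 V$ ($A{\left(V \right)} = - 4 \left(V + V\right) = - 4 \cdot 2 V = - 8 V$)
$z{\left(B,F \right)} = -68$ ($z{\left(B,F \right)} = 4 - 72 = -68$)
$p = -68$
$- p = \left(-1\right) \left(-68\right) = 68$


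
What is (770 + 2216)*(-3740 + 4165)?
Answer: 1269050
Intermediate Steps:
(770 + 2216)*(-3740 + 4165) = 2986*425 = 1269050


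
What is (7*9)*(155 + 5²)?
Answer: 11340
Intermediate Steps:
(7*9)*(155 + 5²) = 63*(155 + 25) = 63*180 = 11340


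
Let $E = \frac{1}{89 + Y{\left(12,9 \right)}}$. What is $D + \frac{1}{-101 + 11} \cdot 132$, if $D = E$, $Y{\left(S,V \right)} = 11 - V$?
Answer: $- \frac{1987}{1365} \approx -1.4557$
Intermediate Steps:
$E = \frac{1}{91}$ ($E = \frac{1}{89 + \left(11 - 9\right)} = \frac{1}{89 + 2} = \frac{1}{91} \approx 0.010989$)
$D = \frac{1}{91} \approx 0.010989$
$D + \frac{1}{-101 + 11} \cdot 132 = \frac{1}{91} + \frac{1}{-101 + 11} \cdot 132 = \frac{1}{91} + \frac{1}{-90} \cdot 132 = \frac{1}{91} - \frac{22}{15} = - \frac{1987}{1365}$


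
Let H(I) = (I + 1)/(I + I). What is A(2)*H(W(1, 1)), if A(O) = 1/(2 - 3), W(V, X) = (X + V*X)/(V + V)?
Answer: -1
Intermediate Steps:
W(V, X) = (X + V*X)/(2*V) (W(V, X) = (X + V*X)/((2*V)) = (X + V*X)*(1/(2*V)) = (X + V*X)/(2*V))
H(I) = (1 + I)/(2*I) (H(I) = (1 + I)/((2*I)) = (1 + I)*(1/(2*I)) = (1 + I)/(2*I))
A(O) = -1 (A(O) = 1/(-1) = -1)
A(2)*H(W(1, 1)) = -(1 + (½)*1*(1 + 1)/1)/(2*((½)*1*(1 + 1)/1)) = -(1 + (½)*1*1*2)/(2*((½)*1*1*2)) = -(1 + 1)/(2*1) = -2/2 = -1*1 = -1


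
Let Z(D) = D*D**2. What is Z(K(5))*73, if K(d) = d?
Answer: 9125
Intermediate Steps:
Z(D) = D**3
Z(K(5))*73 = 5**3*73 = 125*73 = 9125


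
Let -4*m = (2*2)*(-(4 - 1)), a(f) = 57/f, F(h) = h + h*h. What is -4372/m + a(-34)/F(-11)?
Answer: -16351451/11220 ≈ -1457.3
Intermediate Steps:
F(h) = h + h**2
m = 3 (m = -2*2*(-(4 - 1))/4 = -(-1)*3 = -(-3) = -1/4*(-12) = 3)
-4372/m + a(-34)/F(-11) = -4372/3 + (57/(-34))/((-11*(1 - 11))) = -4372*1/3 + (57*(-1/34))/((-11*(-10))) = -4372/3 - 57/34/110 = -4372/3 - 57/34*1/110 = -4372/3 - 57/3740 = -16351451/11220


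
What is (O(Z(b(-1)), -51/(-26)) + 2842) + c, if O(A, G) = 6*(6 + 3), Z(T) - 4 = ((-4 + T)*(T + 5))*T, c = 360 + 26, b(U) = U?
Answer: 3282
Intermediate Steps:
c = 386
Z(T) = 4 + T*(-4 + T)*(5 + T) (Z(T) = 4 + ((-4 + T)*(T + 5))*T = 4 + ((-4 + T)*(5 + T))*T = 4 + T*(-4 + T)*(5 + T))
O(A, G) = 54 (O(A, G) = 6*9 = 54)
(O(Z(b(-1)), -51/(-26)) + 2842) + c = (54 + 2842) + 386 = 2896 + 386 = 3282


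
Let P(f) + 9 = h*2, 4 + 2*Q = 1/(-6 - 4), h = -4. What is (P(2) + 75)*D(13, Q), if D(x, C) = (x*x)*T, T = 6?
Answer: 58812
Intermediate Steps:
Q = -41/20 (Q = -2 + 1/(2*(-6 - 4)) = -2 + (1/2)/(-10) = -2 + (1/2)*(-1/10) = -2 - 1/20 = -41/20 ≈ -2.0500)
P(f) = -17 (P(f) = -9 - 4*2 = -9 - 8 = -17)
D(x, C) = 6*x**2 (D(x, C) = (x*x)*6 = x**2*6 = 6*x**2)
(P(2) + 75)*D(13, Q) = (-17 + 75)*(6*13**2) = 58*(6*169) = 58*1014 = 58812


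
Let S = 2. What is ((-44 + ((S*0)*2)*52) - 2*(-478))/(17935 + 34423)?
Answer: 456/26179 ≈ 0.017419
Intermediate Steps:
((-44 + ((S*0)*2)*52) - 2*(-478))/(17935 + 34423) = ((-44 + ((2*0)*2)*52) - 2*(-478))/(17935 + 34423) = ((-44 + (0*2)*52) + 956)/52358 = ((-44 + 0*52) + 956)*(1/52358) = ((-44 + 0) + 956)*(1/52358) = (-44 + 956)*(1/52358) = 912*(1/52358) = 456/26179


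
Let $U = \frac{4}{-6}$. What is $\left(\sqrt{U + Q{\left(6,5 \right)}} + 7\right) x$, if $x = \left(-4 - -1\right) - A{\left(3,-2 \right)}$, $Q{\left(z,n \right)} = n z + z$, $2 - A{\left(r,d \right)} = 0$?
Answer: $-35 - \frac{5 \sqrt{318}}{3} \approx -64.721$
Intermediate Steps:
$A{\left(r,d \right)} = 2$ ($A{\left(r,d \right)} = 2 - 0 = 2 + 0 = 2$)
$U = - \frac{2}{3}$ ($U = 4 \left(- \frac{1}{6}\right) = - \frac{2}{3} \approx -0.66667$)
$Q{\left(z,n \right)} = z + n z$
$x = -5$ ($x = \left(-4 - -1\right) - 2 = \left(-4 + 1\right) - 2 = -3 - 2 = -5$)
$\left(\sqrt{U + Q{\left(6,5 \right)}} + 7\right) x = \left(\sqrt{- \frac{2}{3} + 6 \left(1 + 5\right)} + 7\right) \left(-5\right) = \left(\sqrt{- \frac{2}{3} + 6 \cdot 6} + 7\right) \left(-5\right) = \left(\sqrt{- \frac{2}{3} + 36} + 7\right) \left(-5\right) = \left(\sqrt{\frac{106}{3}} + 7\right) \left(-5\right) = \left(\frac{\sqrt{318}}{3} + 7\right) \left(-5\right) = \left(7 + \frac{\sqrt{318}}{3}\right) \left(-5\right) = -35 - \frac{5 \sqrt{318}}{3}$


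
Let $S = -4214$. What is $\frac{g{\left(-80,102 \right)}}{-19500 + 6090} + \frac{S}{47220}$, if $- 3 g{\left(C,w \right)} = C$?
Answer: $- \frac{2888447}{31661010} \approx -0.09123$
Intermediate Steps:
$g{\left(C,w \right)} = - \frac{C}{3}$
$\frac{g{\left(-80,102 \right)}}{-19500 + 6090} + \frac{S}{47220} = \frac{\left(- \frac{1}{3}\right) \left(-80\right)}{-19500 + 6090} - \frac{4214}{47220} = \frac{80}{3 \left(-13410\right)} - \frac{2107}{23610} = \frac{80}{3} \left(- \frac{1}{13410}\right) - \frac{2107}{23610} = - \frac{8}{4023} - \frac{2107}{23610} = - \frac{2888447}{31661010}$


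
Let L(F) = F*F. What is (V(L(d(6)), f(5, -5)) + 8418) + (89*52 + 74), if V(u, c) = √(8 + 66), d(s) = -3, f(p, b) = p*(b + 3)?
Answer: 13120 + √74 ≈ 13129.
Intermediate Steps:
f(p, b) = p*(3 + b)
L(F) = F²
V(u, c) = √74
(V(L(d(6)), f(5, -5)) + 8418) + (89*52 + 74) = (√74 + 8418) + (89*52 + 74) = (8418 + √74) + (4628 + 74) = (8418 + √74) + 4702 = 13120 + √74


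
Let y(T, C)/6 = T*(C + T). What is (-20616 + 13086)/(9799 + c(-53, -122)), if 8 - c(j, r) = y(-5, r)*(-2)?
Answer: -2510/5809 ≈ -0.43209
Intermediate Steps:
y(T, C) = 6*T*(C + T) (y(T, C) = 6*(T*(C + T)) = 6*T*(C + T))
c(j, r) = 308 - 60*r (c(j, r) = 8 - 6*(-5)*(r - 5)*(-2) = 8 - 6*(-5)*(-5 + r)*(-2) = 8 - (150 - 30*r)*(-2) = 8 - (-300 + 60*r) = 8 + (300 - 60*r) = 308 - 60*r)
(-20616 + 13086)/(9799 + c(-53, -122)) = (-20616 + 13086)/(9799 + (308 - 60*(-122))) = -7530/(9799 + (308 + 7320)) = -7530/(9799 + 7628) = -7530/17427 = -7530*1/17427 = -2510/5809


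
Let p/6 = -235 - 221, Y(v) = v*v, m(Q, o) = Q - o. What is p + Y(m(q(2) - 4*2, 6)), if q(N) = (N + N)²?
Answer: -2732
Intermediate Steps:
q(N) = 4*N² (q(N) = (2*N)² = 4*N²)
Y(v) = v²
p = -2736 (p = 6*(-235 - 221) = 6*(-456) = -2736)
p + Y(m(q(2) - 4*2, 6)) = -2736 + ((4*2² - 4*2) - 1*6)² = -2736 + ((4*4 - 8) - 6)² = -2736 + ((16 - 8) - 6)² = -2736 + (8 - 6)² = -2736 + 2² = -2736 + 4 = -2732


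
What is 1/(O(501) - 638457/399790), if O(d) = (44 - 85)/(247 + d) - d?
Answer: -149521460/75157230073 ≈ -0.0019895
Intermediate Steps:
O(d) = -d - 41/(247 + d) (O(d) = -41/(247 + d) - d = -d - 41/(247 + d))
1/(O(501) - 638457/399790) = 1/((-41 - 1*501**2 - 247*501)/(247 + 501) - 638457/399790) = 1/((-41 - 1*251001 - 123747)/748 - 638457*1/399790) = 1/((-41 - 251001 - 123747)/748 - 638457/399790) = 1/((1/748)*(-374789) - 638457/399790) = 1/(-374789/748 - 638457/399790) = 1/(-75157230073/149521460) = -149521460/75157230073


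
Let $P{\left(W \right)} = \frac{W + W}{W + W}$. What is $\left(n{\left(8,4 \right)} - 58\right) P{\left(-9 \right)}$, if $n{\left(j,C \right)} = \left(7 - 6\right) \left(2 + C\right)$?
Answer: $-52$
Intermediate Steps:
$P{\left(W \right)} = 1$ ($P{\left(W \right)} = \frac{2 W}{2 W} = 2 W \frac{1}{2 W} = 1$)
$n{\left(j,C \right)} = 2 + C$ ($n{\left(j,C \right)} = 1 \left(2 + C\right) = 2 + C$)
$\left(n{\left(8,4 \right)} - 58\right) P{\left(-9 \right)} = \left(\left(2 + 4\right) - 58\right) 1 = \left(6 - 58\right) 1 = \left(-52\right) 1 = -52$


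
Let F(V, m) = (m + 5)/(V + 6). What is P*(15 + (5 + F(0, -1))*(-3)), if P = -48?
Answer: 96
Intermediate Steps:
F(V, m) = (5 + m)/(6 + V)
P*(15 + (5 + F(0, -1))*(-3)) = -48*(15 + (5 + (5 - 1)/(6 + 0))*(-3)) = -48*(15 + (5 + 4/6)*(-3)) = -48*(15 + (5 + (1/6)*4)*(-3)) = -48*(15 + (5 + 2/3)*(-3)) = -48*(15 + (17/3)*(-3)) = -48*(15 - 17) = -48*(-2) = 96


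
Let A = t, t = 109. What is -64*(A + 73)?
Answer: -11648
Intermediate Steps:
A = 109
-64*(A + 73) = -64*(109 + 73) = -64*182 = -11648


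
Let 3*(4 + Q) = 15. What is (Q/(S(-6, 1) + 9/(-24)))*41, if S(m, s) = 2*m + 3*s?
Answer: -328/75 ≈ -4.3733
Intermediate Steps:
Q = 1 (Q = -4 + (⅓)*15 = -4 + 5 = 1)
(Q/(S(-6, 1) + 9/(-24)))*41 = (1/((2*(-6) + 3*1) + 9/(-24)))*41 = (1/((-12 + 3) + 9*(-1/24)))*41 = (1/(-9 - 3/8))*41 = (1/(-75/8))*41 = (1*(-8/75))*41 = -8/75*41 = -328/75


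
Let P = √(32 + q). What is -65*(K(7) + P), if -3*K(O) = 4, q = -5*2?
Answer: 260/3 - 65*√22 ≈ -218.21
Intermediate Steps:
q = -10
K(O) = -4/3 (K(O) = -⅓*4 = -4/3)
P = √22 (P = √(32 - 10) = √22 ≈ 4.6904)
-65*(K(7) + P) = -65*(-4/3 + √22) = 260/3 - 65*√22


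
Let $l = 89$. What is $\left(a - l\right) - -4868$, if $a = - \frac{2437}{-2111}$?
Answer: $\frac{10090906}{2111} \approx 4780.2$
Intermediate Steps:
$a = \frac{2437}{2111}$ ($a = \left(-2437\right) \left(- \frac{1}{2111}\right) = \frac{2437}{2111} \approx 1.1544$)
$\left(a - l\right) - -4868 = \left(\frac{2437}{2111} - 89\right) - -4868 = \left(\frac{2437}{2111} - 89\right) + 4868 = - \frac{185442}{2111} + 4868 = \frac{10090906}{2111}$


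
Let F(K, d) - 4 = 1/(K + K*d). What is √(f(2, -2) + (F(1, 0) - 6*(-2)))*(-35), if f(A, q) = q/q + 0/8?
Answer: -105*√2 ≈ -148.49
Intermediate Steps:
f(A, q) = 1 (f(A, q) = 1 + 0*(⅛) = 1 + 0 = 1)
F(K, d) = 4 + 1/(K + K*d)
√(f(2, -2) + (F(1, 0) - 6*(-2)))*(-35) = √(1 + ((1 + 4*1 + 4*1*0)/(1*(1 + 0)) - 6*(-2)))*(-35) = √(1 + (1*(1 + 4 + 0)/1 + 12))*(-35) = √(1 + (1*1*5 + 12))*(-35) = √(1 + (5 + 12))*(-35) = √(1 + 17)*(-35) = √18*(-35) = (3*√2)*(-35) = -105*√2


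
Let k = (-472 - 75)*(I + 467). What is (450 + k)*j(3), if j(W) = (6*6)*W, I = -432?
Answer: -2019060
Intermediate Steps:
j(W) = 36*W
k = -19145 (k = (-472 - 75)*(-432 + 467) = -547*35 = -19145)
(450 + k)*j(3) = (450 - 19145)*(36*3) = -18695*108 = -2019060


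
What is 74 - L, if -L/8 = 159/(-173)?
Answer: 11530/173 ≈ 66.647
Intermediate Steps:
L = 1272/173 (L = -1272/(-173) = -1272*(-1)/173 = -8*(-159/173) = 1272/173 ≈ 7.3526)
74 - L = 74 - 1*1272/173 = 74 - 1272/173 = 11530/173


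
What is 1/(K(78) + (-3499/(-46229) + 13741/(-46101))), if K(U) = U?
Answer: 2131203129/165759918772 ≈ 0.012857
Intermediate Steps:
1/(K(78) + (-3499/(-46229) + 13741/(-46101))) = 1/(78 + (-3499/(-46229) + 13741/(-46101))) = 1/(78 + (-3499*(-1/46229) + 13741*(-1/46101))) = 1/(78 + (3499/46229 - 13741/46101)) = 1/(78 - 473925290/2131203129) = 1/(165759918772/2131203129) = 2131203129/165759918772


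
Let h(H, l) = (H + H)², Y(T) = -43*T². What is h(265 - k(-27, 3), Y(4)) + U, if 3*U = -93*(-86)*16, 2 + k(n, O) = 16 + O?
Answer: 288672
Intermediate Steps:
k(n, O) = 14 + O (k(n, O) = -2 + (16 + O) = 14 + O)
U = 42656 (U = (-93*(-86)*16)/3 = (7998*16)/3 = (⅓)*127968 = 42656)
h(H, l) = 4*H² (h(H, l) = (2*H)² = 4*H²)
h(265 - k(-27, 3), Y(4)) + U = 4*(265 - (14 + 3))² + 42656 = 4*(265 - 1*17)² + 42656 = 4*(265 - 17)² + 42656 = 4*248² + 42656 = 4*61504 + 42656 = 246016 + 42656 = 288672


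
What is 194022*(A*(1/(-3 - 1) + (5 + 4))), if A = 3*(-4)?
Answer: -20372310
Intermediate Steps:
A = -12
194022*(A*(1/(-3 - 1) + (5 + 4))) = 194022*(-12*(1/(-3 - 1) + (5 + 4))) = 194022*(-12*(1/(-4) + 9)) = 194022*(-12*(-¼ + 9)) = 194022*(-12*35/4) = 194022*(-105) = -20372310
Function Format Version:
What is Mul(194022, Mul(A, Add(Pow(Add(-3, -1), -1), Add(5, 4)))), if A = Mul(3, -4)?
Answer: -20372310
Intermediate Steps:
A = -12
Mul(194022, Mul(A, Add(Pow(Add(-3, -1), -1), Add(5, 4)))) = Mul(194022, Mul(-12, Add(Pow(Add(-3, -1), -1), Add(5, 4)))) = Mul(194022, Mul(-12, Add(Pow(-4, -1), 9))) = Mul(194022, Mul(-12, Add(Rational(-1, 4), 9))) = Mul(194022, Mul(-12, Rational(35, 4))) = Mul(194022, -105) = -20372310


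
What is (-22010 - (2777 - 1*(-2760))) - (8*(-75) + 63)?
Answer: -27010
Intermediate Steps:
(-22010 - (2777 - 1*(-2760))) - (8*(-75) + 63) = (-22010 - (2777 + 2760)) - (-600 + 63) = (-22010 - 1*5537) - 1*(-537) = (-22010 - 5537) + 537 = -27547 + 537 = -27010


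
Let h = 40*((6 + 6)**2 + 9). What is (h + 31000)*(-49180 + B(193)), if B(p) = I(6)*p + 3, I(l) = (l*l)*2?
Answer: -1309630720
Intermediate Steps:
I(l) = 2*l**2 (I(l) = l**2*2 = 2*l**2)
B(p) = 3 + 72*p (B(p) = (2*6**2)*p + 3 = (2*36)*p + 3 = 72*p + 3 = 3 + 72*p)
h = 6120 (h = 40*(12**2 + 9) = 40*(144 + 9) = 40*153 = 6120)
(h + 31000)*(-49180 + B(193)) = (6120 + 31000)*(-49180 + (3 + 72*193)) = 37120*(-49180 + (3 + 13896)) = 37120*(-49180 + 13899) = 37120*(-35281) = -1309630720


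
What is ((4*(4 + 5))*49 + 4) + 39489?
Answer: 41257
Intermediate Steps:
((4*(4 + 5))*49 + 4) + 39489 = ((4*9)*49 + 4) + 39489 = (36*49 + 4) + 39489 = (1764 + 4) + 39489 = 1768 + 39489 = 41257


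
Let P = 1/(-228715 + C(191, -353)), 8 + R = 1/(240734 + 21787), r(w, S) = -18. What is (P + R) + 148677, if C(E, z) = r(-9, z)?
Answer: 8927159539562629/60047215893 ≈ 1.4867e+5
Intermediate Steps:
R = -2100167/262521 (R = -8 + 1/(240734 + 21787) = -8 + 1/262521 = -2100167/262521 ≈ -8.0000)
C(E, z) = -18
P = -1/228733 (P = 1/(-228715 - 18) = 1/(-228733) = -1/228733 ≈ -4.3719e-6)
(P + R) + 148677 = (-1/228733 - 2100167/262521) + 148677 = -480377760932/60047215893 + 148677 = 8927159539562629/60047215893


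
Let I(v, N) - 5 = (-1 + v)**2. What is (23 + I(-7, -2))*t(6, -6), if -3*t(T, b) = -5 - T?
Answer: 1012/3 ≈ 337.33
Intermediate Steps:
t(T, b) = 5/3 + T/3 (t(T, b) = -(-5 - T)/3 = 5/3 + T/3)
I(v, N) = 5 + (-1 + v)**2
(23 + I(-7, -2))*t(6, -6) = (23 + (5 + (-1 - 7)**2))*(5/3 + (1/3)*6) = (23 + (5 + (-8)**2))*(5/3 + 2) = (23 + (5 + 64))*(11/3) = (23 + 69)*(11/3) = 92*(11/3) = 1012/3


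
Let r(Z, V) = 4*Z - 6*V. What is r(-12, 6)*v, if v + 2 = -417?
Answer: 35196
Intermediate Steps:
v = -419 (v = -2 - 417 = -419)
r(Z, V) = -6*V + 4*Z
r(-12, 6)*v = (-6*6 + 4*(-12))*(-419) = (-36 - 48)*(-419) = -84*(-419) = 35196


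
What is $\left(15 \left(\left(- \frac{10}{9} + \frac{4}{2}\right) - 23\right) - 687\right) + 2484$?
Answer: $\frac{4396}{3} \approx 1465.3$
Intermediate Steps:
$\left(15 \left(\left(- \frac{10}{9} + \frac{4}{2}\right) - 23\right) - 687\right) + 2484 = \left(15 \left(\left(\left(-10\right) \frac{1}{9} + 4 \cdot \frac{1}{2}\right) - 23\right) - 687\right) + 2484 = \left(15 \left(\left(- \frac{10}{9} + 2\right) - 23\right) - 687\right) + 2484 = \left(15 \left(\frac{8}{9} - 23\right) - 687\right) + 2484 = \left(15 \left(- \frac{199}{9}\right) - 687\right) + 2484 = \left(- \frac{995}{3} - 687\right) + 2484 = - \frac{3056}{3} + 2484 = \frac{4396}{3}$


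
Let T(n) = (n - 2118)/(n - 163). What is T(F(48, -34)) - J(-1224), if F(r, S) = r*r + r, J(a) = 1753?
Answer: -3837083/2189 ≈ -1752.9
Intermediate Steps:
F(r, S) = r + r**2 (F(r, S) = r**2 + r = r + r**2)
T(n) = (-2118 + n)/(-163 + n)
T(F(48, -34)) - J(-1224) = (-2118 + 48*(1 + 48))/(-163 + 48*(1 + 48)) - 1*1753 = (-2118 + 48*49)/(-163 + 48*49) - 1753 = (-2118 + 2352)/(-163 + 2352) - 1753 = 234/2189 - 1753 = -3837083/2189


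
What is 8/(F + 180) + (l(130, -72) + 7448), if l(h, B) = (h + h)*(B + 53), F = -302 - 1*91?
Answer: 534196/213 ≈ 2508.0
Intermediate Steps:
F = -393 (F = -302 - 91 = -393)
l(h, B) = 2*h*(53 + B) (l(h, B) = (2*h)*(53 + B) = 2*h*(53 + B))
8/(F + 180) + (l(130, -72) + 7448) = 8/(-393 + 180) + (2*130*(53 - 72) + 7448) = 8/(-213) + (2*130*(-19) + 7448) = -1/213*8 + (-4940 + 7448) = -8/213 + 2508 = 534196/213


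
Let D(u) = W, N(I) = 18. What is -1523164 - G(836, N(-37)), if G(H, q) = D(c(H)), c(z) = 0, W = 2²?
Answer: -1523168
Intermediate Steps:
W = 4
D(u) = 4
G(H, q) = 4
-1523164 - G(836, N(-37)) = -1523164 - 1*4 = -1523164 - 4 = -1523168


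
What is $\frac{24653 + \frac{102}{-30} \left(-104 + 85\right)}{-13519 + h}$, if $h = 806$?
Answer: $- \frac{123588}{63565} \approx -1.9443$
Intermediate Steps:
$\frac{24653 + \frac{102}{-30} \left(-104 + 85\right)}{-13519 + h} = \frac{24653 + \frac{102}{-30} \left(-104 + 85\right)}{-13519 + 806} = \frac{24653 + 102 \left(- \frac{1}{30}\right) \left(-19\right)}{-12713} = \left(24653 - - \frac{323}{5}\right) \left(- \frac{1}{12713}\right) = \left(24653 + \frac{323}{5}\right) \left(- \frac{1}{12713}\right) = \frac{123588}{5} \left(- \frac{1}{12713}\right) = - \frac{123588}{63565}$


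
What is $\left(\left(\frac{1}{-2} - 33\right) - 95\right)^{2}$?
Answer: $\frac{66049}{4} \approx 16512.0$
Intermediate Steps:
$\left(\left(\frac{1}{-2} - 33\right) - 95\right)^{2} = \left(\left(- \frac{1}{2} - 33\right) - 95\right)^{2} = \left(- \frac{67}{2} - 95\right)^{2} = \left(- \frac{257}{2}\right)^{2} = \frac{66049}{4}$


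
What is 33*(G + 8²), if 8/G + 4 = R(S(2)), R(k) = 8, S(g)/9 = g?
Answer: 2178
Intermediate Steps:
S(g) = 9*g
G = 2 (G = 8/(-4 + 8) = 8/4 = 8*(¼) = 2)
33*(G + 8²) = 33*(2 + 8²) = 33*(2 + 64) = 33*66 = 2178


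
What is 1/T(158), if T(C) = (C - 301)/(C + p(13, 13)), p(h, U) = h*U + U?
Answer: -340/143 ≈ -2.3776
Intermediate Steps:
p(h, U) = U + U*h (p(h, U) = U*h + U = U + U*h)
T(C) = (-301 + C)/(182 + C) (T(C) = (C - 301)/(C + 13*(1 + 13)) = (-301 + C)/(C + 13*14) = (-301 + C)/(C + 182) = (-301 + C)/(182 + C))
1/T(158) = 1/((-301 + 158)/(182 + 158)) = 1/(-143/340) = -340/143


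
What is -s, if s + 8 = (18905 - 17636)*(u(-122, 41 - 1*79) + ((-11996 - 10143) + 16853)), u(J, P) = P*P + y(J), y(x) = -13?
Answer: 4892003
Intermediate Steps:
u(J, P) = -13 + P² (u(J, P) = P*P - 13 = P² - 13 = -13 + P²)
s = -4892003 (s = -8 + (18905 - 17636)*((-13 + (41 - 1*79)²) + ((-11996 - 10143) + 16853)) = -8 + 1269*((-13 + (41 - 79)²) + (-22139 + 16853)) = -8 + 1269*((-13 + (-38)²) - 5286) = -8 + 1269*((-13 + 1444) - 5286) = -8 + 1269*(1431 - 5286) = -8 + 1269*(-3855) = -8 - 4891995 = -4892003)
-s = -1*(-4892003) = 4892003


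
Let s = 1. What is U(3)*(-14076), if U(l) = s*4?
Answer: -56304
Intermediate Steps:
U(l) = 4 (U(l) = 1*4 = 4)
U(3)*(-14076) = 4*(-14076) = -56304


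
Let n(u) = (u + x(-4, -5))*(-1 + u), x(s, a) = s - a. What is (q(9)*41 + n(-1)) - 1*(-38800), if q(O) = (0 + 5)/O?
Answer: 349405/9 ≈ 38823.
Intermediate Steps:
q(O) = 5/O
n(u) = (1 + u)*(-1 + u) (n(u) = (u + (-4 - 1*(-5)))*(-1 + u) = (u + (-4 + 5))*(-1 + u) = (u + 1)*(-1 + u) = (1 + u)*(-1 + u))
(q(9)*41 + n(-1)) - 1*(-38800) = ((5/9)*41 + (-1 + (-1)²)) - 1*(-38800) = ((5*(⅑))*41 + (-1 + 1)) + 38800 = ((5/9)*41 + 0) + 38800 = (205/9 + 0) + 38800 = 205/9 + 38800 = 349405/9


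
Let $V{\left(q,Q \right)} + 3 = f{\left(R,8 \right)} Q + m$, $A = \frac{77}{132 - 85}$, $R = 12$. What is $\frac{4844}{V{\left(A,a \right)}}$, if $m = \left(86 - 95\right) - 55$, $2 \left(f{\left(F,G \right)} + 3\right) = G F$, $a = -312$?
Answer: $- \frac{4844}{14107} \approx -0.34338$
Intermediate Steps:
$f{\left(F,G \right)} = -3 + \frac{F G}{2}$ ($f{\left(F,G \right)} = -3 + \frac{G F}{2} = -3 + \frac{F G}{2}$)
$m = -64$ ($m = -9 - 55 = -64$)
$A = \frac{77}{47} \approx 1.6383$
$V{\left(q,Q \right)} = -67 + 45 Q$ ($V{\left(q,Q \right)} = -3 + \left(\left(-3 + \frac{1}{2} \cdot 12 \cdot 8\right) Q - 64\right) = -3 + \left(\left(-3 + 48\right) Q - 64\right) = -3 + \left(45 Q - 64\right) = -3 + \left(-64 + 45 Q\right) = -67 + 45 Q$)
$\frac{4844}{V{\left(A,a \right)}} = \frac{4844}{-67 + 45 \left(-312\right)} = \frac{4844}{-67 - 14040} = \frac{4844}{-14107} = 4844 \left(- \frac{1}{14107}\right) = - \frac{4844}{14107}$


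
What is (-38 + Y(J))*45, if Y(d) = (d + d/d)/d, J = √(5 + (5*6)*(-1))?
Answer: -1665 - 9*I ≈ -1665.0 - 9.0*I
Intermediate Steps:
J = 5*I (J = √(5 + 30*(-1)) = √(5 - 30) = √(-25) = 5*I ≈ 5.0*I)
Y(d) = (1 + d)/d (Y(d) = (d + 1)/d = (1 + d)/d)
(-38 + Y(J))*45 = (-38 + (1 + 5*I)/((5*I)))*45 = (-38 + (-I/5)*(1 + 5*I))*45 = (-38 - I*(1 + 5*I)/5)*45 = -1710 - 9*I*(1 + 5*I)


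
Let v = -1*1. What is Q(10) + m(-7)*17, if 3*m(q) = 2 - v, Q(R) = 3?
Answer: 20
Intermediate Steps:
v = -1
m(q) = 1 (m(q) = (2 - 1*(-1))/3 = (2 + 1)/3 = (1/3)*3 = 1)
Q(10) + m(-7)*17 = 3 + 1*17 = 3 + 17 = 20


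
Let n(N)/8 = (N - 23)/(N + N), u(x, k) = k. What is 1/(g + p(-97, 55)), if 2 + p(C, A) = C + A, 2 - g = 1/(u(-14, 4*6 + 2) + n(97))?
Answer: -2818/118453 ≈ -0.023790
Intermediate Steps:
n(N) = 4*(-23 + N)/N (n(N) = 8*((N - 23)/(N + N)) = 8*((-23 + N)/((2*N))) = 8*((-23 + N)*(1/(2*N))) = 8*((-23 + N)/(2*N)) = 4*(-23 + N)/N)
g = 5539/2818 (g = 2 - 1/((4*6 + 2) + (4 - 92/97)) = 2 - 1/((24 + 2) + (4 - 92*1/97)) = 2 - 1/(26 + (4 - 92/97)) = 2 - 1/(26 + 296/97) = 2 - 1/2818/97 = 2 - 1*97/2818 = 2 - 97/2818 = 5539/2818 ≈ 1.9656)
p(C, A) = -2 + A + C (p(C, A) = -2 + (C + A) = -2 + (A + C) = -2 + A + C)
1/(g + p(-97, 55)) = 1/(5539/2818 + (-2 + 55 - 97)) = 1/(5539/2818 - 44) = 1/(-118453/2818) = -2818/118453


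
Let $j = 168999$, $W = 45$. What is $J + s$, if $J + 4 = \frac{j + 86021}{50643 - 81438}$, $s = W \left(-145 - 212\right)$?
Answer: $- \frac{99019975}{6159} \approx -16077.0$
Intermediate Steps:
$s = -16065$ ($s = 45 \left(-145 - 212\right) = 45 \left(-357\right) = -16065$)
$J = - \frac{75640}{6159}$ ($J = -4 + \frac{168999 + 86021}{50643 - 81438} = -4 + \frac{255020}{-30795} = -4 + 255020 \left(- \frac{1}{30795}\right) = -4 - \frac{51004}{6159} = - \frac{75640}{6159} \approx -12.281$)
$J + s = - \frac{75640}{6159} - 16065 = - \frac{99019975}{6159}$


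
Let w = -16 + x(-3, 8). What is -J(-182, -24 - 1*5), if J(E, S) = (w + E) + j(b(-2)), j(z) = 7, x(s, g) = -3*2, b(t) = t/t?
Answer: 197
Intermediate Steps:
b(t) = 1
x(s, g) = -6
w = -22 (w = -16 - 6 = -22)
J(E, S) = -15 + E (J(E, S) = (-22 + E) + 7 = -15 + E)
-J(-182, -24 - 1*5) = -(-15 - 182) = -1*(-197) = 197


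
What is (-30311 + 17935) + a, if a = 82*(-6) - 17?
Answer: -12885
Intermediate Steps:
a = -509 (a = -492 - 17 = -509)
(-30311 + 17935) + a = (-30311 + 17935) - 509 = -12376 - 509 = -12885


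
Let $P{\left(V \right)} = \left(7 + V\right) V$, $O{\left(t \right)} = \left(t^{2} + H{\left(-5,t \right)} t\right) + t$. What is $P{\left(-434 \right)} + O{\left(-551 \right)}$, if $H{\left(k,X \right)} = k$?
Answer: $491123$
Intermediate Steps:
$O{\left(t \right)} = t^{2} - 4 t$ ($O{\left(t \right)} = \left(t^{2} - 5 t\right) + t = t^{2} - 4 t$)
$P{\left(V \right)} = V \left(7 + V\right)$
$P{\left(-434 \right)} + O{\left(-551 \right)} = - 434 \left(7 - 434\right) - 551 \left(-4 - 551\right) = \left(-434\right) \left(-427\right) - -305805 = 185318 + 305805 = 491123$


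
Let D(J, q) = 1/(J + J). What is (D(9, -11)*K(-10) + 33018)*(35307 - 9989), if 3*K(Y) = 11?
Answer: 22570781797/27 ≈ 8.3595e+8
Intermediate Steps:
K(Y) = 11/3 (K(Y) = (⅓)*11 = 11/3)
D(J, q) = 1/(2*J)
(D(9, -11)*K(-10) + 33018)*(35307 - 9989) = (((½)/9)*(11/3) + 33018)*(35307 - 9989) = (((½)*(⅑))*(11/3) + 33018)*25318 = ((1/18)*(11/3) + 33018)*25318 = (11/54 + 33018)*25318 = (1782983/54)*25318 = 22570781797/27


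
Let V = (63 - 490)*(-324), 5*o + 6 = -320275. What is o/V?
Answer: -320281/691740 ≈ -0.46301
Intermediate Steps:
o = -320281/5 (o = -6/5 + (1/5)*(-320275) = -6/5 - 64055 = -320281/5 ≈ -64056.)
V = 138348 (V = -427*(-324) = 138348)
o/V = -320281/5/138348 = -320281/5*1/138348 = -320281/691740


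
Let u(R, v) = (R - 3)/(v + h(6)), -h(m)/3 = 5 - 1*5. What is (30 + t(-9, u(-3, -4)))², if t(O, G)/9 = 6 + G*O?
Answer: 5625/4 ≈ 1406.3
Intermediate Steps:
h(m) = 0 (h(m) = -3*(5 - 1*5) = -3*(5 - 5) = -3*0 = 0)
u(R, v) = (-3 + R)/v (u(R, v) = (R - 3)/(v + 0) = (-3 + R)/v)
t(O, G) = 54 + 9*G*O (t(O, G) = 9*(6 + G*O) = 54 + 9*G*O)
(30 + t(-9, u(-3, -4)))² = (30 + (54 + 9*((-3 - 3)/(-4))*(-9)))² = (30 + (54 + 9*(-¼*(-6))*(-9)))² = (30 + (54 + 9*(3/2)*(-9)))² = (30 + (54 - 243/2))² = (30 - 135/2)² = (-75/2)² = 5625/4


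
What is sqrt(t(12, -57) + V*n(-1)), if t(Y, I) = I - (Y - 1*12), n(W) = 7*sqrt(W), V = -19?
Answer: sqrt(-57 - 133*I) ≈ 6.6219 - 10.042*I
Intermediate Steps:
t(Y, I) = 12 + I - Y (t(Y, I) = I - (Y - 12) = I - (-12 + Y) = I + (12 - Y) = 12 + I - Y)
sqrt(t(12, -57) + V*n(-1)) = sqrt((12 - 57 - 1*12) - 133*sqrt(-1)) = sqrt((12 - 57 - 12) - 133*I) = sqrt(-57 - 133*I)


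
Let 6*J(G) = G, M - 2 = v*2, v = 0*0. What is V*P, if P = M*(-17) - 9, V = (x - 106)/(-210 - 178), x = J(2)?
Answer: -13631/1164 ≈ -11.710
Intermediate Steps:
v = 0
M = 2 (M = 2 + 0*2 = 2 + 0 = 2)
J(G) = G/6
x = ⅓ (x = (⅙)*2 = ⅓ ≈ 0.33333)
V = 317/1164 (V = (⅓ - 106)/(-210 - 178) = -317/3/(-388) = -317/3*(-1/388) = 317/1164 ≈ 0.27234)
P = -43 (P = 2*(-17) - 9 = -34 - 9 = -43)
V*P = (317/1164)*(-43) = -13631/1164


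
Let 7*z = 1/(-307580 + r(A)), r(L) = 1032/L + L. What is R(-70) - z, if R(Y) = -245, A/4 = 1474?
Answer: -381314778248/1556386853 ≈ -245.00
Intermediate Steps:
A = 5896 (A = 4*1474 = 5896)
r(L) = L + 1032/L
z = -737/1556386853 (z = 1/(7*(-307580 + (5896 + 1032/5896))) = 1/(7*(-307580 + (5896 + 1032*(1/5896)))) = 1/(7*(-307580 + (5896 + 129/737))) = 1/(7*(-307580 + 4345481/737)) = 1/(7*(-222340979/737)) = (⅐)*(-737/222340979) = -737/1556386853 ≈ -4.7353e-7)
R(-70) - z = -245 - 1*(-737/1556386853) = -245 + 737/1556386853 = -381314778248/1556386853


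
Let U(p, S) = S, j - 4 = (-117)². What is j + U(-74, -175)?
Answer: 13518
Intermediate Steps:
j = 13693 (j = 4 + (-117)² = 4 + 13689 = 13693)
j + U(-74, -175) = 13693 - 175 = 13518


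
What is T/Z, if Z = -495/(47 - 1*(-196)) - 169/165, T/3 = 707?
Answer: -3149685/4546 ≈ -692.85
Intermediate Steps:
T = 2121 (T = 3*707 = 2121)
Z = -4546/1485 (Z = -495/(47 + 196) - 169*1/165 = -495/243 - 169/165 = -495*1/243 - 169/165 = -55/27 - 169/165 = -4546/1485 ≈ -3.0613)
T/Z = 2121/(-4546/1485) = 2121*(-1485/4546) = -3149685/4546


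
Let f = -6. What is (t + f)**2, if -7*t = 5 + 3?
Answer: 2500/49 ≈ 51.020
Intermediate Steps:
t = -8/7 (t = -(5 + 3)/7 = -1/7*8 = -8/7 ≈ -1.1429)
(t + f)**2 = (-8/7 - 6)**2 = (-50/7)**2 = 2500/49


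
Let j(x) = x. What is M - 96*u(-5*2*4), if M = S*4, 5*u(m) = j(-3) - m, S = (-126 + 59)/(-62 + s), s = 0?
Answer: -109442/155 ≈ -706.08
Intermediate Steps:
S = 67/62 (S = (-126 + 59)/(-62 + 0) = -67/(-62) = -67*(-1/62) = 67/62 ≈ 1.0806)
u(m) = -⅗ - m/5 (u(m) = (-3 - m)/5 = -⅗ - m/5)
M = 134/31 (M = (67/62)*4 = 134/31 ≈ 4.3226)
M - 96*u(-5*2*4) = 134/31 - 96*(-⅗ - (-5*2)*4/5) = 134/31 - 96*(-⅗ - (-2)*4) = 134/31 - 96*(-⅗ - ⅕*(-40)) = 134/31 - 96*(-⅗ + 8) = 134/31 - 96*37/5 = 134/31 - 3552/5 = -109442/155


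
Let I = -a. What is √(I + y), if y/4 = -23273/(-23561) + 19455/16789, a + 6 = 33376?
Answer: I*√5220132693282214035738/395565629 ≈ 182.65*I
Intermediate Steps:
a = 33370 (a = -6 + 33376 = 33370)
y = 3396438608/395565629 (y = 4*(-23273/(-23561) + 19455/16789) = 4*(-23273*(-1/23561) + 19455*(1/16789)) = 4*(23273/23561 + 19455/16789) = 4*(849109652/395565629) = 3396438608/395565629 ≈ 8.5863)
I = -33370 (I = -1*33370 = -33370)
√(I + y) = √(-33370 + 3396438608/395565629) = √(-13196628601122/395565629) = I*√5220132693282214035738/395565629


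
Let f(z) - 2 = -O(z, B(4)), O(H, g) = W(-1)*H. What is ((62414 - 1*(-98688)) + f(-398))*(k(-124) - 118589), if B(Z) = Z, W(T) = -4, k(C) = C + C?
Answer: -18955927544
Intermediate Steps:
k(C) = 2*C
O(H, g) = -4*H
f(z) = 2 + 4*z (f(z) = 2 - (-4)*z = 2 + 4*z)
((62414 - 1*(-98688)) + f(-398))*(k(-124) - 118589) = ((62414 - 1*(-98688)) + (2 + 4*(-398)))*(2*(-124) - 118589) = ((62414 + 98688) + (2 - 1592))*(-248 - 118589) = (161102 - 1590)*(-118837) = 159512*(-118837) = -18955927544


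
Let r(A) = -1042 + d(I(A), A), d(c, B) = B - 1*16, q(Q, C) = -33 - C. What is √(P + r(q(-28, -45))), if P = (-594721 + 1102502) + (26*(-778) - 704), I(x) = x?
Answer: √485803 ≈ 697.00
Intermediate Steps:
d(c, B) = -16 + B (d(c, B) = B - 16 = -16 + B)
r(A) = -1058 + A (r(A) = -1042 + (-16 + A) = -1058 + A)
P = 486849 (P = 507781 + (-20228 - 704) = 507781 - 20932 = 486849)
√(P + r(q(-28, -45))) = √(486849 + (-1058 + (-33 - 1*(-45)))) = √(486849 + (-1058 + (-33 + 45))) = √(486849 + (-1058 + 12)) = √(486849 - 1046) = √485803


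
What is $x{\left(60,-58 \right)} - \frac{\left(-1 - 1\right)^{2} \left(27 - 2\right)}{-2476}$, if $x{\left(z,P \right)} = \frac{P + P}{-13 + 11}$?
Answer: $\frac{35927}{619} \approx 58.04$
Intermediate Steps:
$x{\left(z,P \right)} = - P$ ($x{\left(z,P \right)} = \frac{2 P}{-2} = 2 P \left(- \frac{1}{2}\right) = - P$)
$x{\left(60,-58 \right)} - \frac{\left(-1 - 1\right)^{2} \left(27 - 2\right)}{-2476} = \left(-1\right) \left(-58\right) - \frac{\left(-1 - 1\right)^{2} \left(27 - 2\right)}{-2476} = 58 - \left(-2\right)^{2} \cdot 25 \left(- \frac{1}{2476}\right) = 58 - 4 \cdot 25 \left(- \frac{1}{2476}\right) = 58 - 100 \left(- \frac{1}{2476}\right) = 58 - - \frac{25}{619} = 58 + \frac{25}{619} = \frac{35927}{619}$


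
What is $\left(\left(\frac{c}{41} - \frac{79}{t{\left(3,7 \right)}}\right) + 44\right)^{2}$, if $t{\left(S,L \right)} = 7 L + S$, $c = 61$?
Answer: $\frac{8787375081}{4545424} \approx 1933.2$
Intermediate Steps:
$t{\left(S,L \right)} = S + 7 L$
$\left(\left(\frac{c}{41} - \frac{79}{t{\left(3,7 \right)}}\right) + 44\right)^{2} = \left(\left(\frac{61}{41} - \frac{79}{3 + 7 \cdot 7}\right) + 44\right)^{2} = \left(\left(61 \cdot \frac{1}{41} - \frac{79}{3 + 49}\right) + 44\right)^{2} = \left(\left(\frac{61}{41} - \frac{79}{52}\right) + 44\right)^{2} = \left(- \frac{67}{2132} + 44\right)^{2} = \left(\frac{93741}{2132}\right)^{2} = \frac{8787375081}{4545424}$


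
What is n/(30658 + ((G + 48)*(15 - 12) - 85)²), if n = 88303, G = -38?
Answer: 88303/33683 ≈ 2.6216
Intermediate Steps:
n/(30658 + ((G + 48)*(15 - 12) - 85)²) = 88303/(30658 + ((-38 + 48)*(15 - 12) - 85)²) = 88303/(30658 + (10*3 - 85)²) = 88303/(30658 + (30 - 85)²) = 88303/(30658 + (-55)²) = 88303/(30658 + 3025) = 88303/33683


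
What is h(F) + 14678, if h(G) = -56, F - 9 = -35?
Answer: 14622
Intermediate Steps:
F = -26 (F = 9 - 35 = -26)
h(F) + 14678 = -56 + 14678 = 14622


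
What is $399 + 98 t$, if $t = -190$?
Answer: $-18221$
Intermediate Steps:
$399 + 98 t = 399 + 98 \left(-190\right) = 399 - 18620 = -18221$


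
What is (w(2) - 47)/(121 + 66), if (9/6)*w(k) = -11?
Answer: -163/561 ≈ -0.29055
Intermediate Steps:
w(k) = -22/3 (w(k) = (2/3)*(-11) = -22/3)
(w(2) - 47)/(121 + 66) = (-22/3 - 47)/(121 + 66) = -163/3/187 = (1/187)*(-163/3) = -163/561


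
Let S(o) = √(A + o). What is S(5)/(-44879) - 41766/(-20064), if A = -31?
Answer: 6961/3344 - I*√26/44879 ≈ 2.0816 - 0.00011362*I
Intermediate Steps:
S(o) = √(-31 + o)
S(5)/(-44879) - 41766/(-20064) = √(-31 + 5)/(-44879) - 41766/(-20064) = √(-26)*(-1/44879) - 41766*(-1/20064) = (I*√26)*(-1/44879) + 6961/3344 = -I*√26/44879 + 6961/3344 = 6961/3344 - I*√26/44879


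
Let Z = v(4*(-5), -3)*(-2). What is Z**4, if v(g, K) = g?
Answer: 2560000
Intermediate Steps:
Z = 40 (Z = (4*(-5))*(-2) = -20*(-2) = 40)
Z**4 = 40**4 = 2560000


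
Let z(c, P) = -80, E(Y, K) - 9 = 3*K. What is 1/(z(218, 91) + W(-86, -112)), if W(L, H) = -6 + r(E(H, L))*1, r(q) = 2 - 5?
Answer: -1/89 ≈ -0.011236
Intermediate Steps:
E(Y, K) = 9 + 3*K
r(q) = -3
W(L, H) = -9 (W(L, H) = -6 - 3*1 = -6 - 3 = -9)
1/(z(218, 91) + W(-86, -112)) = 1/(-80 - 9) = 1/(-89) = -1/89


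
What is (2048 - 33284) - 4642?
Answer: -35878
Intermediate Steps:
(2048 - 33284) - 4642 = -31236 - 4642 = -35878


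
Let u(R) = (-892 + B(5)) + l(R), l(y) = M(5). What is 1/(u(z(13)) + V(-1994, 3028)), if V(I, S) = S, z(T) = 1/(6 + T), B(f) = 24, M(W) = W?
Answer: 1/2165 ≈ 0.00046189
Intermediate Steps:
l(y) = 5
u(R) = -863 (u(R) = (-892 + 24) + 5 = -868 + 5 = -863)
1/(u(z(13)) + V(-1994, 3028)) = 1/(-863 + 3028) = 1/2165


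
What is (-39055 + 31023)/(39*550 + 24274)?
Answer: -2008/11431 ≈ -0.17566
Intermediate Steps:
(-39055 + 31023)/(39*550 + 24274) = -8032/(21450 + 24274) = -8032/45724 = -8032*1/45724 = -2008/11431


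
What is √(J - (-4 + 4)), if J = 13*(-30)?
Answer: I*√390 ≈ 19.748*I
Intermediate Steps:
J = -390
√(J - (-4 + 4)) = √(-390 - (-4 + 4)) = √(-390 - 1*0) = √(-390 + 0) = √(-390) = I*√390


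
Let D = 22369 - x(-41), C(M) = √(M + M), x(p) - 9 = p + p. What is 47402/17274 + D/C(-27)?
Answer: 23701/8637 - 11221*I*√6/9 ≈ 2.7441 - 3054.0*I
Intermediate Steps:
x(p) = 9 + 2*p (x(p) = 9 + (p + p) = 9 + 2*p)
C(M) = √2*√M (C(M) = √(2*M) = √2*√M)
D = 22442 (D = 22369 - (9 + 2*(-41)) = 22369 - (9 - 82) = 22369 - 1*(-73) = 22369 + 73 = 22442)
47402/17274 + D/C(-27) = 47402/17274 + 22442/((√2*√(-27))) = 47402*(1/17274) + 22442/((√2*(3*I*√3))) = 23701/8637 + 22442/((3*I*√6)) = 23701/8637 + 22442*(-I*√6/18) = 23701/8637 - 11221*I*√6/9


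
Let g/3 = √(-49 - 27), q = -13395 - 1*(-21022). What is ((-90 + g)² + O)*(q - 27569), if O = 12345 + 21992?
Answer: -832638326 + 21537360*I*√19 ≈ -8.3264e+8 + 9.3879e+7*I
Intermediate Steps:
O = 34337
q = 7627 (q = -13395 + 21022 = 7627)
g = 6*I*√19 (g = 3*√(-49 - 27) = 3*√(-76) = 3*(2*I*√19) = 6*I*√19 ≈ 26.153*I)
((-90 + g)² + O)*(q - 27569) = ((-90 + 6*I*√19)² + 34337)*(7627 - 27569) = (34337 + (-90 + 6*I*√19)²)*(-19942) = -684748454 - 19942*(-90 + 6*I*√19)²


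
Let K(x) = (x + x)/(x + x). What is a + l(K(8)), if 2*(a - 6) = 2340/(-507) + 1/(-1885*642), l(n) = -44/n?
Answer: -97558321/2420340 ≈ -40.308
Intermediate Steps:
K(x) = 1 (K(x) = (2*x)/((2*x)) = (2*x)*(1/(2*x)) = 1)
a = 8936639/2420340 (a = 6 + (2340/(-507) + 1/(-1885*642))/2 = 6 + (2340*(-1/507) - 1/1885*1/642)/2 = 6 + (-60/13 - 1/1210170)/2 = 6 + (1/2)*(-5585401/1210170) = 6 - 5585401/2420340 = 8936639/2420340 ≈ 3.6923)
a + l(K(8)) = 8936639/2420340 - 44/1 = 8936639/2420340 - 44*1 = 8936639/2420340 - 44 = -97558321/2420340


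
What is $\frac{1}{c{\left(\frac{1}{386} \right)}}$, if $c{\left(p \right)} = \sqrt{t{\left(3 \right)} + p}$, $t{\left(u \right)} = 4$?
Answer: $\frac{\sqrt{596370}}{1545} \approx 0.49984$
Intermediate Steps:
$c{\left(p \right)} = \sqrt{4 + p}$
$\frac{1}{c{\left(\frac{1}{386} \right)}} = \frac{1}{\sqrt{4 + \frac{1}{386}}} = \frac{1}{\sqrt{\frac{1545}{386}}} = \frac{1}{\frac{1}{386} \sqrt{596370}} = \frac{\sqrt{596370}}{1545}$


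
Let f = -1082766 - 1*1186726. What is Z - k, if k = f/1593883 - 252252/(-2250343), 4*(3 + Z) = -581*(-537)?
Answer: 1119041455532394925/14347133807476 ≈ 77998.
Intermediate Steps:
f = -2269492 (f = -1082766 - 1186726 = -2269492)
Z = 311985/4 (Z = -3 + (-581*(-537))/4 = -3 + (1/4)*311997 = -3 + 311997/4 = 311985/4 ≈ 77996.)
k = -4705075261240/3586783451869 (k = -2269492/1593883 - 252252/(-2250343) = -2269492*1/1593883 - 252252*(-1/2250343) = -2269492/1593883 + 252252/2250343 = -4705075261240/3586783451869 ≈ -1.3118)
Z - k = 311985/4 - 1*(-4705075261240/3586783451869) = 311985/4 + 4705075261240/3586783451869 = 1119041455532394925/14347133807476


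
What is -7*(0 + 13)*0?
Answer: 0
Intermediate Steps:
-7*(0 + 13)*0 = -7*13*0 = -91*0 = 0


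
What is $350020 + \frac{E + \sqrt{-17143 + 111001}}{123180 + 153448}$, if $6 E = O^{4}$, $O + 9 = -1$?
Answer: $\frac{72619000670}{207471} + \frac{\sqrt{93858}}{276628} \approx 3.5002 \cdot 10^{5}$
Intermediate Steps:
$O = -10$ ($O = -9 - 1 = -10$)
$E = \frac{5000}{3}$ ($E = \frac{\left(-10\right)^{4}}{6} = \frac{1}{6} \cdot 10000 = \frac{5000}{3} \approx 1666.7$)
$350020 + \frac{E + \sqrt{-17143 + 111001}}{123180 + 153448} = 350020 + \frac{\frac{5000}{3} + \sqrt{-17143 + 111001}}{123180 + 153448} = 350020 + \frac{\frac{5000}{3} + \sqrt{93858}}{276628} = 350020 + \left(\frac{5000}{3} + \sqrt{93858}\right) \frac{1}{276628} = 350020 + \left(\frac{1250}{207471} + \frac{\sqrt{93858}}{276628}\right) = \frac{72619000670}{207471} + \frac{\sqrt{93858}}{276628}$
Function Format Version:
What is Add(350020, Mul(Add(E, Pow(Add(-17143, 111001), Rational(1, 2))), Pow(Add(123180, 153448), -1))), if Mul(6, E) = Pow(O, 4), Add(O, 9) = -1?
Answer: Add(Rational(72619000670, 207471), Mul(Rational(1, 276628), Pow(93858, Rational(1, 2)))) ≈ 3.5002e+5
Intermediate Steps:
O = -10 (O = Add(-9, -1) = -10)
E = Rational(5000, 3) (E = Mul(Rational(1, 6), Pow(-10, 4)) = Mul(Rational(1, 6), 10000) = Rational(5000, 3) ≈ 1666.7)
Add(350020, Mul(Add(E, Pow(Add(-17143, 111001), Rational(1, 2))), Pow(Add(123180, 153448), -1))) = Add(350020, Mul(Add(Rational(5000, 3), Pow(Add(-17143, 111001), Rational(1, 2))), Pow(Add(123180, 153448), -1))) = Add(350020, Mul(Add(Rational(5000, 3), Pow(93858, Rational(1, 2))), Pow(276628, -1))) = Add(350020, Mul(Add(Rational(5000, 3), Pow(93858, Rational(1, 2))), Rational(1, 276628))) = Add(350020, Add(Rational(1250, 207471), Mul(Rational(1, 276628), Pow(93858, Rational(1, 2))))) = Add(Rational(72619000670, 207471), Mul(Rational(1, 276628), Pow(93858, Rational(1, 2))))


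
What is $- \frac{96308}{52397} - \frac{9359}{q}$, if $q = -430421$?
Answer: $- \frac{40962602145}{22552769137} \approx -1.8163$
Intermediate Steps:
$- \frac{96308}{52397} - \frac{9359}{q} = - \frac{96308}{52397} - \frac{9359}{-430421} = \left(-96308\right) \frac{1}{52397} - - \frac{9359}{430421} = - \frac{96308}{52397} + \frac{9359}{430421} = - \frac{40962602145}{22552769137}$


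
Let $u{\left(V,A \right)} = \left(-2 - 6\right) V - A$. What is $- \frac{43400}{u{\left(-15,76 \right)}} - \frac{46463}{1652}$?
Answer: $- \frac{18435293}{18172} \approx -1014.5$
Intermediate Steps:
$u{\left(V,A \right)} = - A - 8 V$ ($u{\left(V,A \right)} = - 8 V - A = - A - 8 V$)
$- \frac{43400}{u{\left(-15,76 \right)}} - \frac{46463}{1652} = - \frac{43400}{\left(-1\right) 76 - -120} - \frac{46463}{1652} = - \frac{43400}{-76 + 120} - \frac{46463}{1652} = - \frac{43400}{44} - \frac{46463}{1652} = \left(-43400\right) \frac{1}{44} - \frac{46463}{1652} = - \frac{10850}{11} - \frac{46463}{1652} = - \frac{18435293}{18172}$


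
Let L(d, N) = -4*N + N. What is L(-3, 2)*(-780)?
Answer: 4680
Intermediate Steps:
L(d, N) = -3*N
L(-3, 2)*(-780) = -3*2*(-780) = -6*(-780) = 4680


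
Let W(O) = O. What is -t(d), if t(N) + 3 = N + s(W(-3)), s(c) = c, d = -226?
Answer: 232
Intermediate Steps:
t(N) = -6 + N (t(N) = -3 + (N - 3) = -3 + (-3 + N) = -6 + N)
-t(d) = -(-6 - 226) = -1*(-232) = 232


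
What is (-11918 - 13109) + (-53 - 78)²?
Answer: -7866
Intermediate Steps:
(-11918 - 13109) + (-53 - 78)² = -25027 + (-131)² = -25027 + 17161 = -7866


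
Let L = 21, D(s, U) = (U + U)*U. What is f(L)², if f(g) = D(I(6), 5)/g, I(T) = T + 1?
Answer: 2500/441 ≈ 5.6689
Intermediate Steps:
I(T) = 1 + T
D(s, U) = 2*U² (D(s, U) = (2*U)*U = 2*U²)
f(g) = 50/g (f(g) = (2*5²)/g = (2*25)/g = 50/g)
f(L)² = (50/21)² = 2500/441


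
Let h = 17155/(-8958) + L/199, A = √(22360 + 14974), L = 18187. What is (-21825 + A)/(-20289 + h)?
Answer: 38906161650/36008518237 - 1782642*√37334/36008518237 ≈ 1.0709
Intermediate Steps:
A = √37334 ≈ 193.22
h = 159505301/1782642 (h = 17155/(-8958) + 18187/199 = 17155*(-1/8958) + 18187*(1/199) = -17155/8958 + 18187/199 = 159505301/1782642 ≈ 89.477)
(-21825 + A)/(-20289 + h) = (-21825 + √37334)/(-20289 + 159505301/1782642) = (-21825 + √37334)/(-36008518237/1782642) = (-21825 + √37334)*(-1782642/36008518237) = 38906161650/36008518237 - 1782642*√37334/36008518237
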